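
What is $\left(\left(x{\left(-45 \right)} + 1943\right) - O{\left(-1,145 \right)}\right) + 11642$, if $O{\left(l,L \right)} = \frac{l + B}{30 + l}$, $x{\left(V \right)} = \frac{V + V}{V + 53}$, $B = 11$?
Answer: $\frac{1574515}{116} \approx 13573.0$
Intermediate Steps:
$x{\left(V \right)} = \frac{2 V}{53 + V}$
$O{\left(l,L \right)} = \frac{11 + l}{30 + l}$ ($O{\left(l,L \right)} = \frac{l + 11}{30 + l} = \frac{11 + l}{30 + l}$)
$\left(\left(x{\left(-45 \right)} + 1943\right) - O{\left(-1,145 \right)}\right) + 11642 = \left(\left(2 \left(-45\right) \frac{1}{53 - 45} + 1943\right) - \frac{11 - 1}{30 - 1}\right) + 11642 = \left(\left(2 \left(-45\right) \frac{1}{8} + 1943\right) - \frac{1}{29} \cdot 10\right) + 11642 = \left(\left(- \frac{45}{4} + 1943\right) - \frac{10}{29}\right) + 11642 = \left(\frac{7727}{4} - \frac{10}{29}\right) + 11642 = \frac{224043}{116} + 11642 = \frac{1574515}{116}$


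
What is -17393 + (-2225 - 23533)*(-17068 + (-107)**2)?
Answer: 144716809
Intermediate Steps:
-17393 + (-2225 - 23533)*(-17068 + (-107)**2) = -17393 - 25758*(-17068 + 11449) = -17393 - 25758*(-5619) = -17393 + 144734202 = 144716809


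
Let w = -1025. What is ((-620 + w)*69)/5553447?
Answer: -37835/1851149 ≈ -0.020439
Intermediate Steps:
((-620 + w)*69)/5553447 = ((-620 - 1025)*69)/5553447 = -1645*69*(1/5553447) = -113505*1/5553447 = -37835/1851149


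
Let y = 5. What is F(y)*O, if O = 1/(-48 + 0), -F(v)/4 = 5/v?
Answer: 1/12 ≈ 0.083333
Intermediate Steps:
F(v) = -20/v
O = -1/48 (O = 1/(-48) = -1/48 ≈ -0.020833)
F(y)*O = -20/5*(-1/48) = -20*⅕*(-1/48) = -4*(-1/48) = 1/12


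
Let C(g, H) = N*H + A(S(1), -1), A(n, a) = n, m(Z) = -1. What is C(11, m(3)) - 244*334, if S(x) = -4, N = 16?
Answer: -81516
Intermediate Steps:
C(g, H) = -4 + 16*H (C(g, H) = 16*H - 4 = -4 + 16*H)
C(11, m(3)) - 244*334 = (-4 + 16*(-1)) - 244*334 = (-4 - 16) - 81496 = -20 - 81496 = -81516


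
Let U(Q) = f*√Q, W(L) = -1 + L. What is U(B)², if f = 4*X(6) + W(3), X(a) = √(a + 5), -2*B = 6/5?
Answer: -108 - 48*√11/5 ≈ -139.84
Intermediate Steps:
B = -⅗ (B = -3/5 = -½*6/5 = -⅗ ≈ -0.60000)
X(a) = √(5 + a)
f = 2 + 4*√11 (f = 4*√(5 + 6) + (-1 + 3) = 4*√11 + 2 = 2 + 4*√11 ≈ 15.266)
U(Q) = √Q*(2 + 4*√11) (U(Q) = (2 + 4*√11)*√Q = √Q*(2 + 4*√11))
U(B)² = (√(-⅗)*(2 + 4*√11))² = ((I*√15/5)*(2 + 4*√11))² = (I*√15*(2 + 4*√11)/5)² = -3*(2 + 4*√11)²/5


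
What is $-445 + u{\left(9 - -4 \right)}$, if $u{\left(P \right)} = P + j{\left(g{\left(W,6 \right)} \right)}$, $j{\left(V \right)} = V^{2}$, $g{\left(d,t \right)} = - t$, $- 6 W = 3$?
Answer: $-396$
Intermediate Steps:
$W = - \frac{1}{2}$ ($W = \left(- \frac{1}{6}\right) 3 = - \frac{1}{2} \approx -0.5$)
$u{\left(P \right)} = 36 + P$ ($u{\left(P \right)} = P + \left(\left(-1\right) 6\right)^{2} = P + \left(-6\right)^{2} = P + 36 = 36 + P$)
$-445 + u{\left(9 - -4 \right)} = -445 + \left(36 + \left(9 - -4\right)\right) = -445 + \left(36 + \left(9 + 4\right)\right) = -445 + \left(36 + 13\right) = -445 + 49 = -396$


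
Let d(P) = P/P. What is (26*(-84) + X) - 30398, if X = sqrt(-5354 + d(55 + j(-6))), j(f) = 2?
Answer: -32582 + I*sqrt(5353) ≈ -32582.0 + 73.164*I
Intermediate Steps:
d(P) = 1
X = I*sqrt(5353) (X = sqrt(-5354 + 1) = sqrt(-5353) = I*sqrt(5353) ≈ 73.164*I)
(26*(-84) + X) - 30398 = (26*(-84) + I*sqrt(5353)) - 30398 = (-2184 + I*sqrt(5353)) - 30398 = -32582 + I*sqrt(5353)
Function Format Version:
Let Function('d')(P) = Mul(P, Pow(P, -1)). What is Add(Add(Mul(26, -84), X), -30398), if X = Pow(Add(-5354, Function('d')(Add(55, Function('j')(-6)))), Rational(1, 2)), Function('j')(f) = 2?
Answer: Add(-32582, Mul(I, Pow(5353, Rational(1, 2)))) ≈ Add(-32582., Mul(73.164, I))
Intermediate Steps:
Function('d')(P) = 1
X = Mul(I, Pow(5353, Rational(1, 2))) (X = Pow(Add(-5354, 1), Rational(1, 2)) = Pow(-5353, Rational(1, 2)) = Mul(I, Pow(5353, Rational(1, 2))) ≈ Mul(73.164, I))
Add(Add(Mul(26, -84), X), -30398) = Add(Add(Mul(26, -84), Mul(I, Pow(5353, Rational(1, 2)))), -30398) = Add(Add(-2184, Mul(I, Pow(5353, Rational(1, 2)))), -30398) = Add(-32582, Mul(I, Pow(5353, Rational(1, 2))))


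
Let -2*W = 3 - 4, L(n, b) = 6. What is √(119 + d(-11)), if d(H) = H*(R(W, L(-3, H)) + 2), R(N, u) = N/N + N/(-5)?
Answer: √8710/10 ≈ 9.3327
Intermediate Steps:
W = ½ (W = -(3 - 4)/2 = -½*(-1) = ½ ≈ 0.50000)
R(N, u) = 1 - N/5 (R(N, u) = 1 + N*(-⅕) = 1 - N/5)
d(H) = 29*H/10 (d(H) = H*((1 - ⅕*½) + 2) = H*((1 - ⅒) + 2) = H*(9/10 + 2) = H*(29/10) = 29*H/10)
√(119 + d(-11)) = √(119 + (29/10)*(-11)) = √(119 - 319/10) = √(871/10) = √8710/10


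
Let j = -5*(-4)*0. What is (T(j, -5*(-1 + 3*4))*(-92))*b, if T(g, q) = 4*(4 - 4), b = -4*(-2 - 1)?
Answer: 0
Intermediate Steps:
j = 0 (j = 20*0 = 0)
b = 12 (b = -4*(-3) = 12)
T(g, q) = 0 (T(g, q) = 4*0 = 0)
(T(j, -5*(-1 + 3*4))*(-92))*b = (0*(-92))*12 = 0*12 = 0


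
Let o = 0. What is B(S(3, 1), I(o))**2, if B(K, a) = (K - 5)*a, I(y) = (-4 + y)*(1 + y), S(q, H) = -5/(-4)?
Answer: 225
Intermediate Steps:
S(q, H) = 5/4 (S(q, H) = -5*(-1/4) = 5/4)
I(y) = (1 + y)*(-4 + y)
B(K, a) = a*(-5 + K) (B(K, a) = (-5 + K)*a = a*(-5 + K))
B(S(3, 1), I(o))**2 = ((-4 + 0**2 - 3*0)*(-5 + 5/4))**2 = ((-4 + 0 + 0)*(-15/4))**2 = (-4*(-15/4))**2 = 15**2 = 225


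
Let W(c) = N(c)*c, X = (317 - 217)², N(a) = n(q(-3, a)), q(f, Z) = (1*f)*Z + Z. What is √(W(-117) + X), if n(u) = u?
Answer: I*√17378 ≈ 131.83*I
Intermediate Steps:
q(f, Z) = Z + Z*f (q(f, Z) = f*Z + Z = Z*f + Z = Z + Z*f)
N(a) = -2*a (N(a) = a*(1 - 3) = a*(-2) = -2*a)
X = 10000 (X = 100² = 10000)
W(c) = -2*c² (W(c) = (-2*c)*c = -2*c²)
√(W(-117) + X) = √(-2*(-117)² + 10000) = √(-2*13689 + 10000) = √(-27378 + 10000) = √(-17378) = I*√17378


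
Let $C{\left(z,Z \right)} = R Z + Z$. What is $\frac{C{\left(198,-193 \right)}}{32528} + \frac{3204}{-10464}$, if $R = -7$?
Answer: $- \frac{119925}{443194} \approx -0.27059$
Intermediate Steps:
$C{\left(z,Z \right)} = - 6 Z$ ($C{\left(z,Z \right)} = - 7 Z + Z = - 6 Z$)
$\frac{C{\left(198,-193 \right)}}{32528} + \frac{3204}{-10464} = \frac{\left(-6\right) \left(-193\right)}{32528} + \frac{3204}{-10464} = 1158 \cdot \frac{1}{32528} + 3204 \left(- \frac{1}{10464}\right) = \frac{579}{16264} - \frac{267}{872} = - \frac{119925}{443194}$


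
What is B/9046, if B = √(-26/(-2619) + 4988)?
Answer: √3801507018/7897158 ≈ 0.0078074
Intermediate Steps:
B = √3801507018/873 (B = √(-26*(-1/2619) + 4988) = √(26/2619 + 4988) = √(13063598/2619) = √3801507018/873 ≈ 70.626)
B/9046 = (√3801507018/873)/9046 = (√3801507018/873)*(1/9046) = √3801507018/7897158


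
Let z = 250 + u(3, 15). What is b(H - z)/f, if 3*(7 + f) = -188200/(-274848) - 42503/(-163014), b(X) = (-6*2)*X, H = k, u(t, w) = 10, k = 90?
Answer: -1904173054560/6239752847 ≈ -305.17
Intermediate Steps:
H = 90
z = 260 (z = 250 + 10 = 260)
b(X) = -12*X
f = -6239752847/933418164 (f = -7 + (-188200/(-274848) - 42503/(-163014))/3 = -7 + (-188200*(-1/274848) - 42503*(-1/163014))/3 = -7 + (23525/34356 + 42503/163014)/3 = -7 + (⅓)*(294174301/311139388) = -7 + 294174301/933418164 = -6239752847/933418164 ≈ -6.6848)
b(H - z)/f = (-12*(90 - 1*260))/(-6239752847/933418164) = -12*(90 - 260)*(-933418164/6239752847) = -12*(-170)*(-933418164/6239752847) = 2040*(-933418164/6239752847) = -1904173054560/6239752847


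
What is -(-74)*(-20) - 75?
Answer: -1555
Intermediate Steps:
-(-74)*(-20) - 75 = -74*20 - 75 = -1480 - 75 = -1555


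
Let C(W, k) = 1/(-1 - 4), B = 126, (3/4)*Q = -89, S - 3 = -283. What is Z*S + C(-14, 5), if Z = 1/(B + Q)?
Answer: -2111/55 ≈ -38.382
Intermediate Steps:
S = -280 (S = 3 - 283 = -280)
Q = -356/3 (Q = (4/3)*(-89) = -356/3 ≈ -118.67)
Z = 3/22 (Z = 1/(126 - 356/3) = 1/(22/3) = 3/22 ≈ 0.13636)
C(W, k) = -⅕ (C(W, k) = 1/(-5) = -⅕)
Z*S + C(-14, 5) = (3/22)*(-280) - ⅕ = -420/11 - ⅕ = -2111/55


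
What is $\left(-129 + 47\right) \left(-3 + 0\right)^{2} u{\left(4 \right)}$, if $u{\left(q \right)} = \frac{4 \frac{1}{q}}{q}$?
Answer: $- \frac{369}{2} \approx -184.5$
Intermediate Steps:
$u{\left(q \right)} = \frac{4}{q^{2}}$
$\left(-129 + 47\right) \left(-3 + 0\right)^{2} u{\left(4 \right)} = \left(-129 + 47\right) \left(-3 + 0\right)^{2} \cdot \frac{4}{16} = - 82 \left(-3\right)^{2} \cdot 4 \cdot \frac{1}{16} = - 82 \cdot 9 \cdot \frac{1}{4} = \left(-82\right) \frac{9}{4} = - \frac{369}{2}$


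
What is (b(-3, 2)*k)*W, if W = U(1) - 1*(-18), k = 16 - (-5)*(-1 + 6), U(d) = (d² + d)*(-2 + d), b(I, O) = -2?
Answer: -1312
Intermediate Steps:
U(d) = (-2 + d)*(d + d²) (U(d) = (d + d²)*(-2 + d) = (-2 + d)*(d + d²))
k = 41 (k = 16 - (-5)*5 = 16 - 1*(-25) = 16 + 25 = 41)
W = 16 (W = 1*(-2 + 1² - 1*1) - 1*(-18) = 1*(-2 + 1 - 1) + 18 = 1*(-2) + 18 = -2 + 18 = 16)
(b(-3, 2)*k)*W = -2*41*16 = -82*16 = -1312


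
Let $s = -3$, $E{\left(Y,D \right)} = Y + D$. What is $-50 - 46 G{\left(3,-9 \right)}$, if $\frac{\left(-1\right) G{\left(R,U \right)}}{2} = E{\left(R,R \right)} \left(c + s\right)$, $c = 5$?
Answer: $1054$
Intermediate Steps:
$E{\left(Y,D \right)} = D + Y$
$G{\left(R,U \right)} = - 8 R$ ($G{\left(R,U \right)} = - 2 \left(R + R\right) \left(5 - 3\right) = - 2 \cdot 2 R 2 = - 2 \cdot 4 R = - 8 R$)
$-50 - 46 G{\left(3,-9 \right)} = -50 - 46 \left(\left(-8\right) 3\right) = -50 - -1104 = -50 + 1104 = 1054$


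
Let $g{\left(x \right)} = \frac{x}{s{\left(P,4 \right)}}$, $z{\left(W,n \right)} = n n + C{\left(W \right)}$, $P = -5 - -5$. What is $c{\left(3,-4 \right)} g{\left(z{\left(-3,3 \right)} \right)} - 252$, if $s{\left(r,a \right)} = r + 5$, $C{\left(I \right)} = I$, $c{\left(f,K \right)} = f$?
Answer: $- \frac{1242}{5} \approx -248.4$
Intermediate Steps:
$P = 0$ ($P = -5 + 5 = 0$)
$s{\left(r,a \right)} = 5 + r$
$z{\left(W,n \right)} = W + n^{2}$ ($z{\left(W,n \right)} = n n + W = n^{2} + W = W + n^{2}$)
$g{\left(x \right)} = \frac{x}{5}$ ($g{\left(x \right)} = \frac{x}{5 + 0} = \frac{x}{5}$)
$c{\left(3,-4 \right)} g{\left(z{\left(-3,3 \right)} \right)} - 252 = 3 \frac{-3 + 3^{2}}{5} - 252 = 3 \frac{-3 + 9}{5} - 252 = 3 \cdot \frac{1}{5} \cdot 6 - 252 = 3 \cdot \frac{6}{5} - 252 = \frac{18}{5} - 252 = - \frac{1242}{5}$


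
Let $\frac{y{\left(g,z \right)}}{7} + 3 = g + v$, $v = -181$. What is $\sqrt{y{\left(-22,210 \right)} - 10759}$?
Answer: $7 i \sqrt{249} \approx 110.46 i$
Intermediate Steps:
$y{\left(g,z \right)} = -1288 + 7 g$ ($y{\left(g,z \right)} = -21 + 7 \left(g - 181\right) = -21 + 7 \left(-181 + g\right) = -21 + \left(-1267 + 7 g\right) = -1288 + 7 g$)
$\sqrt{y{\left(-22,210 \right)} - 10759} = \sqrt{\left(-1288 + 7 \left(-22\right)\right) - 10759} = \sqrt{\left(-1288 - 154\right) - 10759} = \sqrt{-1442 - 10759} = \sqrt{-12201} = 7 i \sqrt{249}$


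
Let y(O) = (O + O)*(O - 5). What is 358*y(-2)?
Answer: 10024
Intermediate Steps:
y(O) = 2*O*(-5 + O) (y(O) = (2*O)*(-5 + O) = 2*O*(-5 + O))
358*y(-2) = 358*(2*(-2)*(-5 - 2)) = 358*(2*(-2)*(-7)) = 358*28 = 10024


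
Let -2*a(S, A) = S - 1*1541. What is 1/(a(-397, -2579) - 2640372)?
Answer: -1/2639403 ≈ -3.7887e-7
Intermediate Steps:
a(S, A) = 1541/2 - S/2 (a(S, A) = -(S - 1*1541)/2 = -(S - 1541)/2 = -(-1541 + S)/2 = 1541/2 - S/2)
1/(a(-397, -2579) - 2640372) = 1/((1541/2 - 1/2*(-397)) - 2640372) = 1/((1541/2 + 397/2) - 2640372) = 1/(969 - 2640372) = 1/(-2639403) = -1/2639403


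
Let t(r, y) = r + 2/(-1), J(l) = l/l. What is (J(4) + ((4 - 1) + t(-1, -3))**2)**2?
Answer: 1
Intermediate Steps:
J(l) = 1
t(r, y) = -2 + r (t(r, y) = r + 2*(-1) = r - 2 = -2 + r)
(J(4) + ((4 - 1) + t(-1, -3))**2)**2 = (1 + ((4 - 1) + (-2 - 1))**2)**2 = (1 + (3 - 3)**2)**2 = (1 + 0**2)**2 = (1 + 0)**2 = 1**2 = 1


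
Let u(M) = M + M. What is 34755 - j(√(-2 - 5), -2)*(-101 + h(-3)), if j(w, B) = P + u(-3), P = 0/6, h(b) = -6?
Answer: 34113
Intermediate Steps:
u(M) = 2*M
P = 0 (P = 0*(⅙) = 0)
j(w, B) = -6 (j(w, B) = 0 + 2*(-3) = 0 - 6 = -6)
34755 - j(√(-2 - 5), -2)*(-101 + h(-3)) = 34755 - (-6)*(-101 - 6) = 34755 - (-6)*(-107) = 34755 - 1*642 = 34755 - 642 = 34113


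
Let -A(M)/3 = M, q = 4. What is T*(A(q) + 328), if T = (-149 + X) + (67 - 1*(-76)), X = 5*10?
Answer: 13904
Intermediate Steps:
X = 50
A(M) = -3*M
T = 44 (T = (-149 + 50) + (67 - 1*(-76)) = -99 + (67 + 76) = -99 + 143 = 44)
T*(A(q) + 328) = 44*(-3*4 + 328) = 44*(-12 + 328) = 44*316 = 13904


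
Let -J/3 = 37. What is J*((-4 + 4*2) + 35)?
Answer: -4329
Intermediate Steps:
J = -111 (J = -3*37 = -111)
J*((-4 + 4*2) + 35) = -111*((-4 + 4*2) + 35) = -111*((-4 + 8) + 35) = -111*(4 + 35) = -111*39 = -4329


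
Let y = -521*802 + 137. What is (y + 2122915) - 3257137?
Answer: -1551927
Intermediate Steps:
y = -417705 (y = -417842 + 137 = -417705)
(y + 2122915) - 3257137 = (-417705 + 2122915) - 3257137 = 1705210 - 3257137 = -1551927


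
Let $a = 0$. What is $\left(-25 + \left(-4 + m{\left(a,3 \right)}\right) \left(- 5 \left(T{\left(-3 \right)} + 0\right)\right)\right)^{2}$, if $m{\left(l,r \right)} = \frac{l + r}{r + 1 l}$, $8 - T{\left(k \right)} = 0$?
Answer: $9025$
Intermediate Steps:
$T{\left(k \right)} = 8$ ($T{\left(k \right)} = 8 - 0 = 8 + 0 = 8$)
$m{\left(l,r \right)} = 1$ ($m{\left(l,r \right)} = \frac{l + r}{r + l} = \frac{l + r}{l + r} = 1$)
$\left(-25 + \left(-4 + m{\left(a,3 \right)}\right) \left(- 5 \left(T{\left(-3 \right)} + 0\right)\right)\right)^{2} = \left(-25 + \left(-4 + 1\right) \left(- 5 \left(8 + 0\right)\right)\right)^{2} = \left(-25 - 3 \left(\left(-5\right) 8\right)\right)^{2} = \left(-25 - -120\right)^{2} = \left(-25 + 120\right)^{2} = 95^{2} = 9025$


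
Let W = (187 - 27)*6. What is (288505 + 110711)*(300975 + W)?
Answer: 120537282960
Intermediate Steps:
W = 960 (W = 160*6 = 960)
(288505 + 110711)*(300975 + W) = (288505 + 110711)*(300975 + 960) = 399216*301935 = 120537282960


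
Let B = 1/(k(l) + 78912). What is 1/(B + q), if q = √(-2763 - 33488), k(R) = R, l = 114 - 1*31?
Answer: 78995/226213853616276 - 6240210025*I*√36251/226213853616276 ≈ 3.4921e-10 - 0.0052522*I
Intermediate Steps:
l = 83 (l = 114 - 31 = 83)
q = I*√36251 (q = √(-36251) = I*√36251 ≈ 190.4*I)
B = 1/78995 (B = 1/(83 + 78912) = 1/78995 ≈ 1.2659e-5)
1/(B + q) = 1/(1/78995 + I*√36251)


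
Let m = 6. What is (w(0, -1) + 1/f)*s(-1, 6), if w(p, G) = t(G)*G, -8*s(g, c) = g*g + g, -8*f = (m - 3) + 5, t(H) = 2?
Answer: 0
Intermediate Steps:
f = -1 (f = -((6 - 3) + 5)/8 = -(3 + 5)/8 = -⅛*8 = -1)
s(g, c) = -g/8 - g²/8 (s(g, c) = -(g*g + g)/8 = -(g² + g)/8 = -(g + g²)/8 = -g/8 - g²/8)
w(p, G) = 2*G
(w(0, -1) + 1/f)*s(-1, 6) = (2*(-1) + 1/(-1))*(-⅛*(-1)*(1 - 1)) = (-2 - 1)*(-⅛*(-1)*0) = -3*0 = 0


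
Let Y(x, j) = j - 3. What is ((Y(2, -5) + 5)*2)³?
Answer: -216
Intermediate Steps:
Y(x, j) = -3 + j
((Y(2, -5) + 5)*2)³ = (((-3 - 5) + 5)*2)³ = ((-8 + 5)*2)³ = (-3*2)³ = (-6)³ = -216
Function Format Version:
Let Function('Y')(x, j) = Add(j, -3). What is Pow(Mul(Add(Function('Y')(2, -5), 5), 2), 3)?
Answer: -216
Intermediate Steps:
Function('Y')(x, j) = Add(-3, j)
Pow(Mul(Add(Function('Y')(2, -5), 5), 2), 3) = Pow(Mul(Add(Add(-3, -5), 5), 2), 3) = Pow(Mul(Add(-8, 5), 2), 3) = Pow(Mul(-3, 2), 3) = Pow(-6, 3) = -216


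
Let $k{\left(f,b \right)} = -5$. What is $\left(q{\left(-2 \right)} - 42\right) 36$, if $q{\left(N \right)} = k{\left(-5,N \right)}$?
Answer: $-1692$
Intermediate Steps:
$q{\left(N \right)} = -5$
$\left(q{\left(-2 \right)} - 42\right) 36 = \left(-5 - 42\right) 36 = \left(-47\right) 36 = -1692$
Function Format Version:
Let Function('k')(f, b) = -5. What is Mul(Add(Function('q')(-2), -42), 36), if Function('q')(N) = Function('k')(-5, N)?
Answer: -1692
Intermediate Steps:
Function('q')(N) = -5
Mul(Add(Function('q')(-2), -42), 36) = Mul(Add(-5, -42), 36) = Mul(-47, 36) = -1692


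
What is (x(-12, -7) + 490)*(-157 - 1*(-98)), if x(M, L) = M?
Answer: -28202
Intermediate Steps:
(x(-12, -7) + 490)*(-157 - 1*(-98)) = (-12 + 490)*(-157 - 1*(-98)) = 478*(-157 + 98) = 478*(-59) = -28202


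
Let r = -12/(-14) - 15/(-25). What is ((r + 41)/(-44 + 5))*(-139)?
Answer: 206554/1365 ≈ 151.32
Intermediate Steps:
r = 51/35 (r = -12*(-1/14) - 15*(-1/25) = 6/7 + ⅗ = 51/35 ≈ 1.4571)
((r + 41)/(-44 + 5))*(-139) = ((51/35 + 41)/(-44 + 5))*(-139) = ((1486/35)/(-39))*(-139) = ((1486/35)*(-1/39))*(-139) = -1486/1365*(-139) = 206554/1365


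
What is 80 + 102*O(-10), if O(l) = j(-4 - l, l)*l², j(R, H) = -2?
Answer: -20320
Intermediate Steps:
O(l) = -2*l²
80 + 102*O(-10) = 80 + 102*(-2*(-10)²) = 80 + 102*(-2*100) = 80 + 102*(-200) = 80 - 20400 = -20320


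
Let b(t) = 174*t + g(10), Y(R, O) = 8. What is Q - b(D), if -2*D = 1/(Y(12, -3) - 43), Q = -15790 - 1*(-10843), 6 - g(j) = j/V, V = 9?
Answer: -1560628/315 ≈ -4954.4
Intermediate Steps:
g(j) = 6 - j/9
Q = -4947 (Q = -15790 + 10843 = -4947)
D = 1/70 (D = -1/(2*(8 - 43)) = -½/(-35) = -½*(-1/35) = 1/70 ≈ 0.014286)
b(t) = 44/9 + 174*t (b(t) = 174*t + (6 - ⅑*10) = 174*t + (6 - 10/9) = 174*t + 44/9 = 44/9 + 174*t)
Q - b(D) = -4947 - (44/9 + 174*(1/70)) = -4947 - (44/9 + 87/35) = -4947 - 1*2323/315 = -4947 - 2323/315 = -1560628/315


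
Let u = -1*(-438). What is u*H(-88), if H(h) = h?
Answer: -38544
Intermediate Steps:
u = 438
u*H(-88) = 438*(-88) = -38544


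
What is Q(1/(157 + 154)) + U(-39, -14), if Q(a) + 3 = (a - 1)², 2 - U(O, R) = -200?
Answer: 19343579/96721 ≈ 199.99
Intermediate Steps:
U(O, R) = 202 (U(O, R) = 2 - 1*(-200) = 2 + 200 = 202)
Q(a) = -3 + (-1 + a)² (Q(a) = -3 + (a - 1)² = -3 + (-1 + a)²)
Q(1/(157 + 154)) + U(-39, -14) = (-3 + (-1 + 1/(157 + 154))²) + 202 = (-3 + (-1 + 1/311)²) + 202 = (-3 + (-310/311)²) + 202 = (-3 + 96100/96721) + 202 = -194063/96721 + 202 = 19343579/96721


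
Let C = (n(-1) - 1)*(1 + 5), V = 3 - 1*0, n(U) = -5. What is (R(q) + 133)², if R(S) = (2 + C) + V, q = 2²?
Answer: 10404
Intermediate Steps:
V = 3 (V = 3 + 0 = 3)
C = -36 (C = (-5 - 1)*(1 + 5) = -6*6 = -36)
q = 4
R(S) = -31 (R(S) = (2 - 36) + 3 = -34 + 3 = -31)
(R(q) + 133)² = (-31 + 133)² = 102² = 10404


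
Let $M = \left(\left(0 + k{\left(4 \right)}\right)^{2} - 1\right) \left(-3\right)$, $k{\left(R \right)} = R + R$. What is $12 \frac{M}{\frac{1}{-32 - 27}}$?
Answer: $133812$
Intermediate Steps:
$k{\left(R \right)} = 2 R$
$M = -189$ ($M = \left(\left(0 + 2 \cdot 4\right)^{2} - 1\right) \left(-3\right) = \left(\left(0 + 8\right)^{2} - 1\right) \left(-3\right) = \left(8^{2} - 1\right) \left(-3\right) = \left(64 - 1\right) \left(-3\right) = 63 \left(-3\right) = -189$)
$12 \frac{M}{\frac{1}{-32 - 27}} = 12 \left(- \frac{189}{\frac{1}{-32 - 27}}\right) = 12 \left(- \frac{189}{\frac{1}{-59}}\right) = 12 \left(- \frac{189}{- \frac{1}{59}}\right) = 12 \left(\left(-189\right) \left(-59\right)\right) = 12 \cdot 11151 = 133812$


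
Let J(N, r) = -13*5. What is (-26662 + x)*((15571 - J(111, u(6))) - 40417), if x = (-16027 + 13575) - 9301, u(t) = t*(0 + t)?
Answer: 951962115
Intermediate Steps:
u(t) = t² (u(t) = t*t = t²)
J(N, r) = -65
x = -11753 (x = -2452 - 9301 = -11753)
(-26662 + x)*((15571 - J(111, u(6))) - 40417) = (-26662 - 11753)*((15571 - 1*(-65)) - 40417) = -38415*((15571 + 65) - 40417) = -38415*(15636 - 40417) = -38415*(-24781) = 951962115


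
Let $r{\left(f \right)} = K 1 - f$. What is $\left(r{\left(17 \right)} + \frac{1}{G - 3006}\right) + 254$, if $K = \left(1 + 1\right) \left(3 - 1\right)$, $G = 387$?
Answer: $\frac{631178}{2619} \approx 241.0$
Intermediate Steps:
$K = 4$ ($K = 2 \cdot 2 = 4$)
$r{\left(f \right)} = 4 - f$ ($r{\left(f \right)} = 4 \cdot 1 - f = 4 - f$)
$\left(r{\left(17 \right)} + \frac{1}{G - 3006}\right) + 254 = \left(\left(4 - 17\right) + \frac{1}{387 - 3006}\right) + 254 = \left(\left(4 - 17\right) + \frac{1}{-2619}\right) + 254 = \left(-13 - \frac{1}{2619}\right) + 254 = - \frac{34048}{2619} + 254 = \frac{631178}{2619}$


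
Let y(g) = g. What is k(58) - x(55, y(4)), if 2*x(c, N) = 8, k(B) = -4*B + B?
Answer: -178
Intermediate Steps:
k(B) = -3*B
x(c, N) = 4 (x(c, N) = (½)*8 = 4)
k(58) - x(55, y(4)) = -3*58 - 1*4 = -174 - 4 = -178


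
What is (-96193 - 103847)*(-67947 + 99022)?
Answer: -6216243000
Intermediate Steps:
(-96193 - 103847)*(-67947 + 99022) = -200040*31075 = -6216243000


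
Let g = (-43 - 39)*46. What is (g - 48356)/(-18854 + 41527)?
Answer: -52128/22673 ≈ -2.2991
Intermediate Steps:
g = -3772 (g = -82*46 = -3772)
(g - 48356)/(-18854 + 41527) = (-3772 - 48356)/(-18854 + 41527) = -52128/22673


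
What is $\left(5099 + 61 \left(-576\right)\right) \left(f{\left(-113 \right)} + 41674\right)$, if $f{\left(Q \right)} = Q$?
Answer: $-1248367757$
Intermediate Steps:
$\left(5099 + 61 \left(-576\right)\right) \left(f{\left(-113 \right)} + 41674\right) = \left(5099 + 61 \left(-576\right)\right) \left(-113 + 41674\right) = \left(5099 - 35136\right) 41561 = \left(-30037\right) 41561 = -1248367757$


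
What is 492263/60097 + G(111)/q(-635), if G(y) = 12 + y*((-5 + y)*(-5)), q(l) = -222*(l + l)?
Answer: 22542307479/2823958030 ≈ 7.9825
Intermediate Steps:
q(l) = -444*l
G(y) = 12 + y*(25 - 5*y)
492263/60097 + G(111)/q(-635) = 492263/60097 + (12 - 5*111**2 + 25*111)/((-444*(-635))) = 492263*(1/60097) + (12 - 5*12321 + 2775)/281940 = 492263/60097 + (12 - 61605 + 2775)*(1/281940) = 492263/60097 - 58818*1/281940 = 492263/60097 - 9803/46990 = 22542307479/2823958030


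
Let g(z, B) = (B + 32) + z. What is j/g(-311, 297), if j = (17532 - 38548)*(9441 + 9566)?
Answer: -199725556/9 ≈ -2.2192e+7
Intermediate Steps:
g(z, B) = 32 + B + z (g(z, B) = (32 + B) + z = 32 + B + z)
j = -399451112 (j = -21016*19007 = -399451112)
j/g(-311, 297) = -399451112/(32 + 297 - 311) = -399451112/18 = -399451112*1/18 = -199725556/9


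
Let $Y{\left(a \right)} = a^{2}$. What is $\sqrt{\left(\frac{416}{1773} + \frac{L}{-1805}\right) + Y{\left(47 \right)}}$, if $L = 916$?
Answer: $\frac{\sqrt{6962484514045}}{56145} \approx 46.997$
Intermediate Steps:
$\sqrt{\left(\frac{416}{1773} + \frac{L}{-1805}\right) + Y{\left(47 \right)}} = \sqrt{\left(\frac{416}{1773} + \frac{916}{-1805}\right) + 47^{2}} = \sqrt{\left(416 \cdot \frac{1}{1773} + 916 \left(- \frac{1}{1805}\right)\right) + 2209} = \sqrt{\left(\frac{416}{1773} - \frac{916}{1805}\right) + 2209} = \sqrt{- \frac{873188}{3200265} + 2209} = \sqrt{\frac{7068512197}{3200265}} = \frac{\sqrt{6962484514045}}{56145}$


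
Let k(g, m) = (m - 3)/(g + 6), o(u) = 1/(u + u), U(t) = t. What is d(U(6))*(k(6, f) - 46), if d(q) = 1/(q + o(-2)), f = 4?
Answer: -551/69 ≈ -7.9855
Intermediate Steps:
o(u) = 1/(2*u)
d(q) = 1/(-¼ + q) (d(q) = 1/(q + (½)/(-2)) = 1/(q + (½)*(-½)) = 1/(q - ¼) = 1/(-¼ + q))
k(g, m) = (-3 + m)/(6 + g)
d(U(6))*(k(6, f) - 46) = (4/(-1 + 4*6))*((-3 + 4)/(6 + 6) - 46) = (4/(-1 + 24))*(1/12 - 46) = (4/23)*((1/12)*1 - 46) = (4*(1/23))*(1/12 - 46) = (4/23)*(-551/12) = -551/69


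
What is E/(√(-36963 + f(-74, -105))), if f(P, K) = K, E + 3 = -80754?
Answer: 26919*I*√9267/6178 ≈ 419.45*I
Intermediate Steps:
E = -80757 (E = -3 - 80754 = -80757)
E/(√(-36963 + f(-74, -105))) = -80757/√(-36963 - 105) = -80757*(-I*√9267/18534) = -(-26919)*I*√9267/6178 = 26919*I*√9267/6178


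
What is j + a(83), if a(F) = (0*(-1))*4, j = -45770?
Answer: -45770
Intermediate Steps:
a(F) = 0 (a(F) = 0*4 = 0)
j + a(83) = -45770 + 0 = -45770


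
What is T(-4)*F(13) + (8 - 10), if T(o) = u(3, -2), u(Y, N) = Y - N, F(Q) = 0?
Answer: -2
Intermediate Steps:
T(o) = 5 (T(o) = 3 - 1*(-2) = 3 + 2 = 5)
T(-4)*F(13) + (8 - 10) = 5*0 + (8 - 10) = 0 - 2 = -2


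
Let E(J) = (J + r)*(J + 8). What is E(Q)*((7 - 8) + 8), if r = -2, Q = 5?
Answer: 273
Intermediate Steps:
E(J) = (-2 + J)*(8 + J) (E(J) = (J - 2)*(J + 8) = (-2 + J)*(8 + J))
E(Q)*((7 - 8) + 8) = (-16 + 5² + 6*5)*((7 - 8) + 8) = (-16 + 25 + 30)*(-1 + 8) = 39*7 = 273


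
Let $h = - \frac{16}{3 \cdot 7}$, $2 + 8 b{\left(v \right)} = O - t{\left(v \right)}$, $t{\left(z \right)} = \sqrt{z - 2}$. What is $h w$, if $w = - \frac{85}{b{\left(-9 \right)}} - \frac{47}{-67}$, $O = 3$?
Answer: $\frac{25712}{603} + \frac{2720 i \sqrt{11}}{63} \approx 42.64 + 143.19 i$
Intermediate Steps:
$t{\left(z \right)} = \sqrt{-2 + z}$
$b{\left(v \right)} = \frac{1}{8} - \frac{\sqrt{-2 + v}}{8}$ ($b{\left(v \right)} = - \frac{1}{4} + \frac{3 - \sqrt{-2 + v}}{8} = - \frac{1}{4} - \left(- \frac{3}{8} + \frac{\sqrt{-2 + v}}{8}\right) = \frac{1}{8} - \frac{\sqrt{-2 + v}}{8}$)
$w = \frac{47}{67} - \frac{85}{\frac{1}{8} - \frac{i \sqrt{11}}{8}}$ ($w = - \frac{85}{\frac{1}{8} - \frac{\sqrt{-2 - 9}}{8}} - \frac{47}{-67} = - \frac{85}{\frac{1}{8} - \frac{\sqrt{-11}}{8}} - - \frac{47}{67} = - \frac{85}{\frac{1}{8} - \frac{i \sqrt{11}}{8}} + \frac{47}{67} = \frac{47}{67} - \frac{85}{\frac{1}{8} - \frac{i \sqrt{11}}{8}} \approx -55.965 - 187.94 i$)
$h = - \frac{16}{21} \approx -0.7619$
$h w = - \frac{16 \frac{- 45513 i + 47 \sqrt{11}}{67 \left(i + \sqrt{11}\right)}}{21} = - \frac{16 \left(- 45513 i + 47 \sqrt{11}\right)}{1407 \left(i + \sqrt{11}\right)}$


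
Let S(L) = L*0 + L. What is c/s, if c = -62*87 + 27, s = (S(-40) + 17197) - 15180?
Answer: -1789/659 ≈ -2.7147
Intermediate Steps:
S(L) = L (S(L) = 0 + L = L)
s = 1977 (s = (-40 + 17197) - 15180 = 17157 - 15180 = 1977)
c = -5367 (c = -5394 + 27 = -5367)
c/s = -5367/1977 = -5367*1/1977 = -1789/659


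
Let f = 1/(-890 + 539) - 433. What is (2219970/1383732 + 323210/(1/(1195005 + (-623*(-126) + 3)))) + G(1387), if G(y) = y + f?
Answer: 11106376239110776177/26982774 ≈ 4.1161e+11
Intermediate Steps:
f = -151984/351 (f = 1/(-351) - 433 = -1/351 - 433 = -151984/351 ≈ -433.00)
G(y) = -151984/351 + y (G(y) = y - 151984/351 = -151984/351 + y)
(2219970/1383732 + 323210/(1/(1195005 + (-623*(-126) + 3)))) + G(1387) = (2219970/1383732 + 323210/(1/(1195005 + (-623*(-126) + 3)))) + (-151984/351 + 1387) = (2219970*(1/1383732) + 323210/(1/(1195005 + (78498 + 3)))) + 334853/351 = (369995/230622 + 323210/(1/(1195005 + 78501))) + 334853/351 = (369995/230622 + 323210/(1/1273506)) + 334853/351 = (369995/230622 + 323210*1273506) + 334853/351 = (369995/230622 + 411609874260) + 334853/351 = 94926292421959715/230622 + 334853/351 = 11106376239110776177/26982774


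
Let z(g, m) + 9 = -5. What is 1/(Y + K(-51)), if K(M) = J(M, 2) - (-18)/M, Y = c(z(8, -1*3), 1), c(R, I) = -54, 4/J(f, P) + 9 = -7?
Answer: -68/3713 ≈ -0.018314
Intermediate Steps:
J(f, P) = -¼ (J(f, P) = 4/(-9 - 7) = 4/(-16) = 4*(-1/16) = -¼)
z(g, m) = -14 (z(g, m) = -9 - 5 = -14)
Y = -54
K(M) = -¼ + 18/M (K(M) = -¼ - (-18)/M = -¼ + 18/M)
1/(Y + K(-51)) = 1/(-54 + (¼)*(72 - 1*(-51))/(-51)) = 1/(-54 + (¼)*(-1/51)*(72 + 51)) = 1/(-54 + (¼)*(-1/51)*123) = 1/(-54 - 41/68) = 1/(-3713/68) = -68/3713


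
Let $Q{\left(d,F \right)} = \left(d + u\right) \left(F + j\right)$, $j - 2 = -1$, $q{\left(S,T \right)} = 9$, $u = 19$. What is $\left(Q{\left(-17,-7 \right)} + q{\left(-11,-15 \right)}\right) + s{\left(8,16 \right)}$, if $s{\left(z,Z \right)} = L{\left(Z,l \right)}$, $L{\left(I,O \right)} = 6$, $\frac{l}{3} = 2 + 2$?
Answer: $3$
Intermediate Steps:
$l = 12$ ($l = 3 \left(2 + 2\right) = 3 \cdot 4 = 12$)
$s{\left(z,Z \right)} = 6$
$j = 1$ ($j = 2 - 1 = 1$)
$Q{\left(d,F \right)} = \left(1 + F\right) \left(19 + d\right)$ ($Q{\left(d,F \right)} = \left(d + 19\right) \left(F + 1\right) = \left(19 + d\right) \left(1 + F\right) = \left(1 + F\right) \left(19 + d\right)$)
$\left(Q{\left(-17,-7 \right)} + q{\left(-11,-15 \right)}\right) + s{\left(8,16 \right)} = \left(\left(19 - 17 + 19 \left(-7\right) - -119\right) + 9\right) + 6 = \left(\left(19 - 17 - 133 + 119\right) + 9\right) + 6 = \left(-12 + 9\right) + 6 = -3 + 6 = 3$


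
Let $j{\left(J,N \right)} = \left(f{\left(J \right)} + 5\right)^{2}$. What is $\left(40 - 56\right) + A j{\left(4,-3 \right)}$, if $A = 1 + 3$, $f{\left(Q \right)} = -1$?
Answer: $48$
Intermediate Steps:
$A = 4$
$j{\left(J,N \right)} = 16$ ($j{\left(J,N \right)} = \left(-1 + 5\right)^{2} = 4^{2} = 16$)
$\left(40 - 56\right) + A j{\left(4,-3 \right)} = \left(40 - 56\right) + 4 \cdot 16 = -16 + 64 = 48$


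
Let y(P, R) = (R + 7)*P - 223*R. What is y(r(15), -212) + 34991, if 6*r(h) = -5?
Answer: 494627/6 ≈ 82438.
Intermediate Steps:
r(h) = -⅚ (r(h) = (⅙)*(-5) = -⅚)
y(P, R) = -223*R + P*(7 + R) (y(P, R) = (7 + R)*P - 223*R = P*(7 + R) - 223*R = -223*R + P*(7 + R))
y(r(15), -212) + 34991 = (-223*(-212) + 7*(-⅚) - ⅚*(-212)) + 34991 = (47276 - 35/6 + 530/3) + 34991 = 284681/6 + 34991 = 494627/6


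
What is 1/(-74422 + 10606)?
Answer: -1/63816 ≈ -1.5670e-5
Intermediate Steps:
1/(-74422 + 10606) = 1/(-63816) = -1/63816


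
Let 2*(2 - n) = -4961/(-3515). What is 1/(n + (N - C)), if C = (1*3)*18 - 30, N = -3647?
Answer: -7030/25798031 ≈ -0.00027250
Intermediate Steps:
C = 24 (C = 3*18 - 30 = 54 - 30 = 24)
n = 9099/7030 (n = 2 - (-4961)/(2*(-3515)) = 2 - (-4961)*(-1)/(2*3515) = 2 - ½*4961/3515 = 2 - 4961/7030 = 9099/7030 ≈ 1.2943)
1/(n + (N - C)) = 1/(9099/7030 + (-3647 - 1*24)) = 1/(9099/7030 + (-3647 - 24)) = 1/(9099/7030 - 3671) = 1/(-25798031/7030) = -7030/25798031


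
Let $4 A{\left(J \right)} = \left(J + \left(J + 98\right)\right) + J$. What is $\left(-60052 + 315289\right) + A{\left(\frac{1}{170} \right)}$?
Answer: $\frac{173577823}{680} \approx 2.5526 \cdot 10^{5}$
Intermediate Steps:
$A{\left(J \right)} = \frac{49}{2} + \frac{3 J}{4}$ ($A{\left(J \right)} = \frac{\left(J + \left(J + 98\right)\right) + J}{4} = \frac{\left(J + \left(98 + J\right)\right) + J}{4} = \frac{\left(98 + 2 J\right) + J}{4} = \frac{98 + 3 J}{4} = \frac{49}{2} + \frac{3 J}{4}$)
$\left(-60052 + 315289\right) + A{\left(\frac{1}{170} \right)} = \left(-60052 + 315289\right) + \left(\frac{49}{2} + \frac{3}{4 \cdot 170}\right) = 255237 + \left(\frac{49}{2} + \frac{3}{4} \cdot \frac{1}{170}\right) = 255237 + \left(\frac{49}{2} + \frac{3}{680}\right) = 255237 + \frac{16663}{680} = \frac{173577823}{680}$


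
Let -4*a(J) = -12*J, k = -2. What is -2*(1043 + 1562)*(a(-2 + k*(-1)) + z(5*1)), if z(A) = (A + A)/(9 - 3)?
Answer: -26050/3 ≈ -8683.3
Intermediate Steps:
a(J) = 3*J (a(J) = -(-3)*J = 3*J)
z(A) = A/3 (z(A) = (2*A)/6 = (2*A)*(⅙) = A/3)
-2*(1043 + 1562)*(a(-2 + k*(-1)) + z(5*1)) = -2*(1043 + 1562)*(3*(-2 - 2*(-1)) + (5*1)/3) = -5210*(3*(-2 + 2) + (⅓)*5) = -5210*(3*0 + 5/3) = -5210*(0 + 5/3) = -5210*5/3 = -2*13025/3 = -26050/3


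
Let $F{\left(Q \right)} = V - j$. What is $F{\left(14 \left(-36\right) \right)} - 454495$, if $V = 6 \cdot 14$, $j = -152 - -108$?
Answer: $-454367$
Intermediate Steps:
$j = -44$ ($j = -152 + 108 = -44$)
$V = 84$
$F{\left(Q \right)} = 128$ ($F{\left(Q \right)} = 84 - -44 = 84 + 44 = 128$)
$F{\left(14 \left(-36\right) \right)} - 454495 = 128 - 454495 = -454367$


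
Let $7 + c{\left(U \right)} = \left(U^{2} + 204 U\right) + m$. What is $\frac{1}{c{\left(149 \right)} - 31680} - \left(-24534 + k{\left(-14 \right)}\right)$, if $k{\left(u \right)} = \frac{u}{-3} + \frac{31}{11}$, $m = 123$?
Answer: $\frac{5674528136}{231363} \approx 24527.0$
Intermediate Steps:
$c{\left(U \right)} = 116 + U^{2} + 204 U$ ($c{\left(U \right)} = -7 + \left(\left(U^{2} + 204 U\right) + 123\right) = -7 + \left(123 + U^{2} + 204 U\right) = 116 + U^{2} + 204 U$)
$k{\left(u \right)} = \frac{31}{11} - \frac{u}{3}$ ($k{\left(u \right)} = u \left(- \frac{1}{3}\right) + 31 \cdot \frac{1}{11} = - \frac{u}{3} + \frac{31}{11} = \frac{31}{11} - \frac{u}{3}$)
$\frac{1}{c{\left(149 \right)} - 31680} - \left(-24534 + k{\left(-14 \right)}\right) = \frac{1}{\left(116 + 149^{2} + 204 \cdot 149\right) - 31680} - \left(-24534 + \left(\frac{31}{11} - - \frac{14}{3}\right)\right) = \frac{1}{\left(116 + 22201 + 30396\right) - 31680} - \left(-24534 + \left(\frac{31}{11} + \frac{14}{3}\right)\right) = \frac{1}{52713 - 31680} - \left(-24534 + \frac{247}{33}\right) = \frac{1}{21033} - - \frac{809375}{33} = \frac{1}{21033} + \frac{809375}{33} = \frac{5674528136}{231363}$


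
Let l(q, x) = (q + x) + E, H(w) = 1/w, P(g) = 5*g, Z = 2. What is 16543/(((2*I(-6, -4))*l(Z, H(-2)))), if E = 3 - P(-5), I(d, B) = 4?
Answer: 16543/236 ≈ 70.097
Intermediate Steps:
E = 28 (E = 3 - 5*(-5) = 3 - 1*(-25) = 3 + 25 = 28)
l(q, x) = 28 + q + x (l(q, x) = (q + x) + 28 = 28 + q + x)
16543/(((2*I(-6, -4))*l(Z, H(-2)))) = 16543/(((2*4)*(28 + 2 + 1/(-2)))) = 16543/((8*(28 + 2 - ½))) = 16543/((8*(59/2))) = 16543/236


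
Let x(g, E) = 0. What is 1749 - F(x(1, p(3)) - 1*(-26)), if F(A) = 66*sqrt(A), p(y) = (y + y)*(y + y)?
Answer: 1749 - 66*sqrt(26) ≈ 1412.5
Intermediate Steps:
p(y) = 4*y**2 (p(y) = (2*y)*(2*y) = 4*y**2)
1749 - F(x(1, p(3)) - 1*(-26)) = 1749 - 66*sqrt(0 - 1*(-26)) = 1749 - 66*sqrt(0 + 26) = 1749 - 66*sqrt(26)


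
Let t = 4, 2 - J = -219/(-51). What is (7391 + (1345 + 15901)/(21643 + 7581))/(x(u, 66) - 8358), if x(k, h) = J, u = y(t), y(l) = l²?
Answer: -367220111/415346100 ≈ -0.88413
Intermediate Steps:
J = -39/17 (J = 2 - (-219)/(-51) = 2 - (-219)*(-1)/51 = 2 - 1*73/17 = 2 - 73/17 = -39/17 ≈ -2.2941)
u = 16 (u = 4² = 16)
x(k, h) = -39/17
(7391 + (1345 + 15901)/(21643 + 7581))/(x(u, 66) - 8358) = (7391 + (1345 + 15901)/(21643 + 7581))/(-39/17 - 8358) = (7391 + 17246/29224)/(-142125/17) = (7391 + 17246*(1/29224))*(-17/142125) = (7391 + 8623/14612)*(-17/142125) = (108005915/14612)*(-17/142125) = -367220111/415346100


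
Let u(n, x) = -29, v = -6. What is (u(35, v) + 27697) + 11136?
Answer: 38804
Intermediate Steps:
(u(35, v) + 27697) + 11136 = (-29 + 27697) + 11136 = 27668 + 11136 = 38804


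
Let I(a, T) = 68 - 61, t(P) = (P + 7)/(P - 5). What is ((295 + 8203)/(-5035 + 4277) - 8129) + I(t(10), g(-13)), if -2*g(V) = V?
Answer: -3082487/379 ≈ -8133.2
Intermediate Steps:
g(V) = -V/2
t(P) = (7 + P)/(-5 + P)
I(a, T) = 7
((295 + 8203)/(-5035 + 4277) - 8129) + I(t(10), g(-13)) = ((295 + 8203)/(-5035 + 4277) - 8129) + 7 = (8498/(-758) - 8129) + 7 = (8498*(-1/758) - 8129) + 7 = (-4249/379 - 8129) + 7 = -3085140/379 + 7 = -3082487/379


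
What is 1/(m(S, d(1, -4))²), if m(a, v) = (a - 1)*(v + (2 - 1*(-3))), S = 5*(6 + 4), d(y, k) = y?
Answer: 1/86436 ≈ 1.1569e-5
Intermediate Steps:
S = 50 (S = 5*10 = 50)
m(a, v) = (-1 + a)*(5 + v) (m(a, v) = (-1 + a)*(v + (2 + 3)) = (-1 + a)*(v + 5) = (-1 + a)*(5 + v))
1/(m(S, d(1, -4))²) = 1/((-5 - 1*1 + 5*50 + 50*1)²) = 1/((-5 - 1 + 250 + 50)²) = 1/(294²) = 1/86436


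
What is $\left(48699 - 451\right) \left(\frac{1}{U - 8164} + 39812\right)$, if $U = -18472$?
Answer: $\frac{12790935982722}{6659} \approx 1.9208 \cdot 10^{9}$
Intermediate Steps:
$\left(48699 - 451\right) \left(\frac{1}{U - 8164} + 39812\right) = \left(48699 - 451\right) \left(\frac{1}{-18472 - 8164} + 39812\right) = 48248 \left(\frac{1}{-26636} + 39812\right) = 48248 \left(- \frac{1}{26636} + 39812\right) = 48248 \cdot \frac{1060432431}{26636} = \frac{12790935982722}{6659}$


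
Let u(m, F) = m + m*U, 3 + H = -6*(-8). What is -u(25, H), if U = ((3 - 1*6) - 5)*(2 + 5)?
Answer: 1375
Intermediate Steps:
H = 45 (H = -3 - 6*(-8) = -3 + 48 = 45)
U = -56 (U = ((3 - 6) - 5)*7 = (-3 - 5)*7 = -8*7 = -56)
u(m, F) = -55*m (u(m, F) = m + m*(-56) = m - 56*m = -55*m)
-u(25, H) = -(-55)*25 = -1*(-1375) = 1375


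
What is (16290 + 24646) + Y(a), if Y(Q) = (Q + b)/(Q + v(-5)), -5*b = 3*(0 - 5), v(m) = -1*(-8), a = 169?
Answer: 7245844/177 ≈ 40937.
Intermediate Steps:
v(m) = 8
b = 3 (b = -3*(0 - 5)/5 = -3*(-5)/5 = -⅕*(-15) = 3)
Y(Q) = (3 + Q)/(8 + Q) (Y(Q) = (Q + 3)/(Q + 8) = (3 + Q)/(8 + Q))
(16290 + 24646) + Y(a) = (16290 + 24646) + (3 + 169)/(8 + 169) = 40936 + 172/177 = 7245844/177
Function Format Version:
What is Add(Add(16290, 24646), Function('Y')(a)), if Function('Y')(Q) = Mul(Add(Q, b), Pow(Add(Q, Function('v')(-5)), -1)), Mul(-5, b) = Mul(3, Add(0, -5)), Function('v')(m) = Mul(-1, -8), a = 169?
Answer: Rational(7245844, 177) ≈ 40937.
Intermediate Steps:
Function('v')(m) = 8
b = 3 (b = Mul(Rational(-1, 5), Mul(3, Add(0, -5))) = Mul(Rational(-1, 5), Mul(3, -5)) = Mul(Rational(-1, 5), -15) = 3)
Function('Y')(Q) = Mul(Pow(Add(8, Q), -1), Add(3, Q)) (Function('Y')(Q) = Mul(Add(Q, 3), Pow(Add(Q, 8), -1)) = Mul(Add(3, Q), Pow(Add(8, Q), -1)) = Mul(Pow(Add(8, Q), -1), Add(3, Q)))
Add(Add(16290, 24646), Function('Y')(a)) = Add(Add(16290, 24646), Mul(Pow(Add(8, 169), -1), Add(3, 169))) = Add(40936, Mul(Pow(177, -1), 172)) = Add(40936, Mul(Rational(1, 177), 172)) = Add(40936, Rational(172, 177)) = Rational(7245844, 177)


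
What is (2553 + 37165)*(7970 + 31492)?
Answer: 1567351716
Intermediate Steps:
(2553 + 37165)*(7970 + 31492) = 39718*39462 = 1567351716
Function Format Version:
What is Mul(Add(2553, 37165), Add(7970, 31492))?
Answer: 1567351716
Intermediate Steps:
Mul(Add(2553, 37165), Add(7970, 31492)) = Mul(39718, 39462) = 1567351716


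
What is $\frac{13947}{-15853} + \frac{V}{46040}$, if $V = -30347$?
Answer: $- \frac{1123210871}{729872120} \approx -1.5389$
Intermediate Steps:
$\frac{13947}{-15853} + \frac{V}{46040} = \frac{13947}{-15853} - \frac{30347}{46040} = 13947 \left(- \frac{1}{15853}\right) - \frac{30347}{46040} = - \frac{13947}{15853} - \frac{30347}{46040} = - \frac{1123210871}{729872120}$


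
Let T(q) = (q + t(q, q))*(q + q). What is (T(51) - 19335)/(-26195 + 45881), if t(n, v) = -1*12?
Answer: -5119/6562 ≈ -0.78010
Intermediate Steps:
t(n, v) = -12
T(q) = 2*q*(-12 + q) (T(q) = (q - 12)*(q + q) = (-12 + q)*(2*q) = 2*q*(-12 + q))
(T(51) - 19335)/(-26195 + 45881) = (2*51*(-12 + 51) - 19335)/(-26195 + 45881) = (2*51*39 - 19335)/19686 = (3978 - 19335)*(1/19686) = -15357*1/19686 = -5119/6562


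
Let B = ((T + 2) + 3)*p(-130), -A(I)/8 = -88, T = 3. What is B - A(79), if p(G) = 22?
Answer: -528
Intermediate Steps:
A(I) = 704 (A(I) = -8*(-88) = 704)
B = 176 (B = ((3 + 2) + 3)*22 = (5 + 3)*22 = 8*22 = 176)
B - A(79) = 176 - 1*704 = 176 - 704 = -528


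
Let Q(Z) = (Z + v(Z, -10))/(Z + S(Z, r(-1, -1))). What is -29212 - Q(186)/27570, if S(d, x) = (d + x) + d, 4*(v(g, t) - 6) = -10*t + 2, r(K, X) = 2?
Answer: -60134654749/2058560 ≈ -29212.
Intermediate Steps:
v(g, t) = 13/2 - 5*t/2 (v(g, t) = 6 + (-10*t + 2)/4 = 6 + (2 - 10*t)/4 = 6 + (½ - 5*t/2) = 13/2 - 5*t/2)
S(d, x) = x + 2*d
Q(Z) = (63/2 + Z)/(2 + 3*Z) (Q(Z) = (Z + (13/2 - 5/2*(-10)))/(Z + (2 + 2*Z)) = (Z + (13/2 + 25))/(2 + 3*Z) = (Z + 63/2)/(2 + 3*Z) = (63/2 + Z)/(2 + 3*Z))
-29212 - Q(186)/27570 = -29212 - (63 + 2*186)/(2*(2 + 3*186))/27570 = -29212 - (63 + 372)/(2*(2 + 558))/27570 = -29212 - (½)*435/560/27570 = -29212 - (½)*(1/560)*435/27570 = -29212 - 87/(224*27570) = -29212 - 1*29/2058560 = -29212 - 29/2058560 = -60134654749/2058560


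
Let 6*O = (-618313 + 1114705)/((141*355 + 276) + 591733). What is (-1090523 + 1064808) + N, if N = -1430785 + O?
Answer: -233791533317/160516 ≈ -1.4565e+6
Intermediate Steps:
O = 20683/160516 (O = ((-618313 + 1114705)/((141*355 + 276) + 591733))/6 = (496392/((50055 + 276) + 591733))/6 = (496392/(50331 + 591733))/6 = (496392/642064)/6 = (496392*(1/642064))/6 = (⅙)*(62049/80258) = 20683/160516 ≈ 0.12885)
N = -229663864377/160516 (N = -1430785 + 20683/160516 = -229663864377/160516 ≈ -1.4308e+6)
(-1090523 + 1064808) + N = (-1090523 + 1064808) - 229663864377/160516 = -25715 - 229663864377/160516 = -233791533317/160516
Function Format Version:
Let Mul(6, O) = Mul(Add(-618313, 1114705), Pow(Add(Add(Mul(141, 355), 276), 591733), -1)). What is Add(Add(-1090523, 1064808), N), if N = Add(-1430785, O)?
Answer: Rational(-233791533317, 160516) ≈ -1.4565e+6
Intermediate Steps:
O = Rational(20683, 160516) (O = Mul(Rational(1, 6), Mul(Add(-618313, 1114705), Pow(Add(Add(Mul(141, 355), 276), 591733), -1))) = Mul(Rational(1, 6), Mul(496392, Pow(Add(Add(50055, 276), 591733), -1))) = Mul(Rational(1, 6), Mul(496392, Pow(Add(50331, 591733), -1))) = Mul(Rational(1, 6), Mul(496392, Pow(642064, -1))) = Mul(Rational(1, 6), Mul(496392, Rational(1, 642064))) = Mul(Rational(1, 6), Rational(62049, 80258)) = Rational(20683, 160516) ≈ 0.12885)
N = Rational(-229663864377, 160516) (N = Add(-1430785, Rational(20683, 160516)) = Rational(-229663864377, 160516) ≈ -1.4308e+6)
Add(Add(-1090523, 1064808), N) = Add(Add(-1090523, 1064808), Rational(-229663864377, 160516)) = Add(-25715, Rational(-229663864377, 160516)) = Rational(-233791533317, 160516)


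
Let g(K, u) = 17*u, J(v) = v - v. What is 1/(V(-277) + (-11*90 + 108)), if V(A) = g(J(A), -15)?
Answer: -1/1137 ≈ -0.00087951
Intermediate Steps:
J(v) = 0
V(A) = -255 (V(A) = 17*(-15) = -255)
1/(V(-277) + (-11*90 + 108)) = 1/(-255 + (-11*90 + 108)) = 1/(-255 + (-990 + 108)) = 1/(-255 - 882) = 1/(-1137) = -1/1137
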